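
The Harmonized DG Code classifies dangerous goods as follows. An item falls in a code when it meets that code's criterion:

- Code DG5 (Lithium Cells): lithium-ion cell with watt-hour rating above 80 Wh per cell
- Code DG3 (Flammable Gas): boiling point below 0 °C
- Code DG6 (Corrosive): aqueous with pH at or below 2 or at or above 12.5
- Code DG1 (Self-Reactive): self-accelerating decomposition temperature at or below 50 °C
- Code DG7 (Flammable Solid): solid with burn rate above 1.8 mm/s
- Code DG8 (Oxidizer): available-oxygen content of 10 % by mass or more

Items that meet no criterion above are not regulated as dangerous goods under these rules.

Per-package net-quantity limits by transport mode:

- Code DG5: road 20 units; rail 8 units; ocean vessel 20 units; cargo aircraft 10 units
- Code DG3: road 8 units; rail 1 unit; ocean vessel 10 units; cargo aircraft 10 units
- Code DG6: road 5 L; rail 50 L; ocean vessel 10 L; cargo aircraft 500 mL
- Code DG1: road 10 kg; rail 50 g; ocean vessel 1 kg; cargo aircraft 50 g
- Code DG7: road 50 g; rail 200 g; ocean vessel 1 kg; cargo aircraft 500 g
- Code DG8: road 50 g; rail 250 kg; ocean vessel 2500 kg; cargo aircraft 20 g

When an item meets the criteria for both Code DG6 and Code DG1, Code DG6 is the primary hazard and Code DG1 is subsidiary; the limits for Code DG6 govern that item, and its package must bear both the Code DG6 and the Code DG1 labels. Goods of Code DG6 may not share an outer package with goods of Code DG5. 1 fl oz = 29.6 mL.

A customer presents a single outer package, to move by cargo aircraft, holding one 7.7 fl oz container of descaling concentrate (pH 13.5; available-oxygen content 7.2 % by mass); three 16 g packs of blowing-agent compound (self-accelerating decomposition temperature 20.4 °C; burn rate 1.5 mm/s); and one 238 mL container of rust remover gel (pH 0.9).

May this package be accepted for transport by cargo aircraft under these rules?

Yes

With pH 13.5 (≥ 12.5), the descaling concentrate falls in Code DG6.
The blowing-agent compound has self-accelerating decomposition temperature 20.4 °C, which is ≤ 50 °C, so it is Code DG1 (Self-Reactive).
pH 0.9 meets the Code DG6 criterion (Corrosive), so the rust remover gel is Code DG6.
Code DG6 net quantity: (one 7.7 fl oz container = 227.92 mL) + 238 mL = 465.92 mL.
465.92 mL is within the cargo aircraft limit of 500 mL for Code DG6.
Code DG1 quantity: three 16 g packs = 48 g.
That is within the Code DG1 cargo aircraft limit of 50 g.
The segregation rule (Code DG6 with Code DG5) does not apply to Code DG6 with Code DG1.
Every hazard code is within its cargo aircraft limit and no segregation rule is violated.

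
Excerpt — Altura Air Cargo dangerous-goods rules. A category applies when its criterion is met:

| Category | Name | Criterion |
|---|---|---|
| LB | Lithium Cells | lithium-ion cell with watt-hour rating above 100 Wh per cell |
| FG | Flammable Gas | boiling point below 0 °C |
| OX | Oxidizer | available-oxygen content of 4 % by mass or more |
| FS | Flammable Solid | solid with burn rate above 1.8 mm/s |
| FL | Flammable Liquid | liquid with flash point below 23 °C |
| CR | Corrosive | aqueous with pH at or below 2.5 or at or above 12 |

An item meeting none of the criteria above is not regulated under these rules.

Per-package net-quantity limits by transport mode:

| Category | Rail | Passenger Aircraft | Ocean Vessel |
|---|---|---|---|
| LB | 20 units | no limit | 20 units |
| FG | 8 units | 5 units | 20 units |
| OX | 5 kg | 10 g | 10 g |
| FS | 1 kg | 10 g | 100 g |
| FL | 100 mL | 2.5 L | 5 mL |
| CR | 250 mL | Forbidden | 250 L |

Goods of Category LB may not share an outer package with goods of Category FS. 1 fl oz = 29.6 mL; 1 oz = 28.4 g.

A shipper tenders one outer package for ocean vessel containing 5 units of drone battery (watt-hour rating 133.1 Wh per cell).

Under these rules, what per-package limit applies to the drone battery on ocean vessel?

20 units

Watt-hour rating 133.1 Wh per cell meets the Category LB criterion (Lithium Cells), so the drone battery is Category LB.
The ocean vessel limit for Category LB is 20 units.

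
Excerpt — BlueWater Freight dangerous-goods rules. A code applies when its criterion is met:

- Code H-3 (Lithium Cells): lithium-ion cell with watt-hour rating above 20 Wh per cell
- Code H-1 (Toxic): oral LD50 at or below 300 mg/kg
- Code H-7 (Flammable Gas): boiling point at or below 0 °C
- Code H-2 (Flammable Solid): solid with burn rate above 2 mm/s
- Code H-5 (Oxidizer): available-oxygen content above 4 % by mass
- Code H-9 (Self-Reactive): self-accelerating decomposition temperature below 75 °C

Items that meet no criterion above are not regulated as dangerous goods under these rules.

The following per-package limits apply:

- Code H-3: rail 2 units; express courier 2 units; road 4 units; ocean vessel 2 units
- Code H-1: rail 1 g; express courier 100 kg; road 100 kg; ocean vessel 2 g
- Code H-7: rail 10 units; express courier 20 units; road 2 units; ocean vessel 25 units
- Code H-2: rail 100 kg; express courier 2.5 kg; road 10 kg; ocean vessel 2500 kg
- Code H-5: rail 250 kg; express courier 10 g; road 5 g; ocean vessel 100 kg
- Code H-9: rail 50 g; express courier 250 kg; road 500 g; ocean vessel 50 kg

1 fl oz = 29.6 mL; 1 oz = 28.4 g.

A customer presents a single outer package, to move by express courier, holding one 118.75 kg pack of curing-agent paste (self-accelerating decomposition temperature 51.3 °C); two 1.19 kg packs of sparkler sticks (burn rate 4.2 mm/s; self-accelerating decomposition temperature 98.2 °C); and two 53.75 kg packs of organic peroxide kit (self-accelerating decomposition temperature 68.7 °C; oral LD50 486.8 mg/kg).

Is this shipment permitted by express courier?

Self-accelerating decomposition temperature 51.3 °C meets the Code H-9 criterion (Self-Reactive), so the curing-agent paste is Code H-9.
Burn rate 4.2 mm/s meets the Code H-2 criterion (Flammable Solid), so the sparkler sticks are Code H-2.
Organic peroxide kit: self-accelerating decomposition temperature 68.7 °C < 75 °C → Code H-9 (Self-Reactive).
Total Code H-9: 118.75 kg + (two 53.75 kg packs = 107.5 kg) = 226.25 kg.
226.25 kg is within the express courier limit of 250 kg for Code H-9.
Code H-2 quantity: two 1.19 kg packs = 2.38 kg.
That is within the Code H-2 express courier limit of 2.5 kg.
Every hazard code is within its express courier limit and no segregation rule is violated.

Yes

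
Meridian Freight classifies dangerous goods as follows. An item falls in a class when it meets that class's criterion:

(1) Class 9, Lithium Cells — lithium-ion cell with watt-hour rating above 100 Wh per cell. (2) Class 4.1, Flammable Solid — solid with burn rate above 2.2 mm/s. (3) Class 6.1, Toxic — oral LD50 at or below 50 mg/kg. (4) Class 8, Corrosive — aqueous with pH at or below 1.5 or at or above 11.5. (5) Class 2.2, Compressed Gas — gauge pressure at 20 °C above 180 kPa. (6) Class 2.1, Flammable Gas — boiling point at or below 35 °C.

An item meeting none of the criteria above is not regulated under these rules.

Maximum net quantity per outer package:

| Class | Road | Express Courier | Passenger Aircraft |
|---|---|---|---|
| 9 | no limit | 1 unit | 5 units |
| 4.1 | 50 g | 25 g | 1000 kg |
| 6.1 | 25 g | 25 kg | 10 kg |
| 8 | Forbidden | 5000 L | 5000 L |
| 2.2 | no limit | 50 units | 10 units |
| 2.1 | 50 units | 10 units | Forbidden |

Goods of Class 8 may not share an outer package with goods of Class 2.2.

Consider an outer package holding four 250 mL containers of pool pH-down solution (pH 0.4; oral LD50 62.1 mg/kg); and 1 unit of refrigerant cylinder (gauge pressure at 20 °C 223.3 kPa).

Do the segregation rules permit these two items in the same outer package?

No

The pool pH-down solution has pH 0.4, which is ≤ 1.5, so it is Class 8 (Corrosive).
Gauge pressure at 20 °C 223.3 kPa meets the Class 2.2 criterion (Compressed Gas), so the refrigerant cylinder is Class 2.2.
Class 8 and Class 2.2 may not share an outer package.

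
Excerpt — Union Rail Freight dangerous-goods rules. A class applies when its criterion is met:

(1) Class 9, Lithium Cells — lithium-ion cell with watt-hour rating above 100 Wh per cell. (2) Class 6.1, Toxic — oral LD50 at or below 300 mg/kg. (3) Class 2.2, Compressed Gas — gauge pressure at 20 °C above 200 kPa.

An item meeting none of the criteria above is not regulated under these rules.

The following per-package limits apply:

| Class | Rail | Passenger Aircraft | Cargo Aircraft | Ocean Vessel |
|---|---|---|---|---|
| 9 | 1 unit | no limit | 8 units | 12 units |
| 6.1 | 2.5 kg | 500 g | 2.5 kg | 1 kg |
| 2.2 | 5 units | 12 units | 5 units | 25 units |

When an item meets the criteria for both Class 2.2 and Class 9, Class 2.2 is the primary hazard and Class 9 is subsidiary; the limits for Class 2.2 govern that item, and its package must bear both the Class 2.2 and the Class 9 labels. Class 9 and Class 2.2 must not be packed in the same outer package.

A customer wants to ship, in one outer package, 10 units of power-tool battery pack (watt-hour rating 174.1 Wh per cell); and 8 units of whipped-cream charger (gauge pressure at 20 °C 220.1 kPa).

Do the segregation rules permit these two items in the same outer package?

No

With watt-hour rating 174.1 Wh per cell (> 100 Wh per cell), the power-tool battery pack falls in Class 9.
Gauge pressure at 20 °C 220.1 kPa meets the Class 2.2 criterion (Compressed Gas), so the whipped-cream charger is Class 2.2.
Class 9 and Class 2.2 may not share an outer package.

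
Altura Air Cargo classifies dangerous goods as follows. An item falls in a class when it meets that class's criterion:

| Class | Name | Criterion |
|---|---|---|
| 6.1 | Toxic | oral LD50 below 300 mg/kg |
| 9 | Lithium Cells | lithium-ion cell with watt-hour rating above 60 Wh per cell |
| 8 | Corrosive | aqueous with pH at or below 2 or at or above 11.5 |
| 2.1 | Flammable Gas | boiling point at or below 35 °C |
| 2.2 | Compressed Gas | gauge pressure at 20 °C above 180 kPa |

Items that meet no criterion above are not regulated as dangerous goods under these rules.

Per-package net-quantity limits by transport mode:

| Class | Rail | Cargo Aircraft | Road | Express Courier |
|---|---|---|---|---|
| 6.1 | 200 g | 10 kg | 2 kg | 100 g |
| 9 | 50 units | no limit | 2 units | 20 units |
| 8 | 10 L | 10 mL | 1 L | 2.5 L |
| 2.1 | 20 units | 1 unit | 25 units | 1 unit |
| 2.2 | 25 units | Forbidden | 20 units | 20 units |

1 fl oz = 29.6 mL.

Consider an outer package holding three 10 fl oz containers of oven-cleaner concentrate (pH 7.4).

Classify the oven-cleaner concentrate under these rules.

pH 7.4 is between 2 and 11.5, so Class 8 does not apply.
No criterion is met, so the item is not regulated.

Not regulated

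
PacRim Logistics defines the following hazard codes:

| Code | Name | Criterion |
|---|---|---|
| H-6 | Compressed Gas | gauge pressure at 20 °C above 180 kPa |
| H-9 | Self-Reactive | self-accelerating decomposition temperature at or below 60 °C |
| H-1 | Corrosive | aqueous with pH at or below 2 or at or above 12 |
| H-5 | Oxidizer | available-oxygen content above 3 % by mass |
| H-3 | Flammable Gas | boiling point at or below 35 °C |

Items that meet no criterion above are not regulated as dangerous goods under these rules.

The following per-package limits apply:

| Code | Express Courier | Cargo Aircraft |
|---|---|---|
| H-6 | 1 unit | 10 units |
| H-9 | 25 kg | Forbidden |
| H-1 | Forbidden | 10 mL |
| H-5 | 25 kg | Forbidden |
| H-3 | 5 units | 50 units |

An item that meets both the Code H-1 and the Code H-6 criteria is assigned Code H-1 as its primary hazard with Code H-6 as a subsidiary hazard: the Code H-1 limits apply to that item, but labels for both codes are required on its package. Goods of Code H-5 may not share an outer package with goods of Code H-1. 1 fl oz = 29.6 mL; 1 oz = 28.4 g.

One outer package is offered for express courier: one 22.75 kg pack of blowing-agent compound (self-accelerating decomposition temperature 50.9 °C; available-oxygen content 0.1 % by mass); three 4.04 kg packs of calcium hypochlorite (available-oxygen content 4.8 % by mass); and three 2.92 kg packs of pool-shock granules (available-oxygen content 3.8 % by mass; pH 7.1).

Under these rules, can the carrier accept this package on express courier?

Yes

Self-accelerating decomposition temperature 50.9 °C meets the Code H-9 criterion (Self-Reactive), so the blowing-agent compound is Code H-9.
With available-oxygen content 4.8 % by mass (> 3 % by mass), the calcium hypochlorite falls in Code H-5.
Available-oxygen content 3.8 % by mass meets the Code H-5 criterion (Oxidizer), so the pool-shock granules are Code H-5.
Total Code H-5: (three 4.04 kg packs = 12.12 kg) + (three 2.92 kg packs = 8.76 kg) = 20.88 kg.
That is within the Code H-5 express courier limit of 25 kg.
Code H-9 quantity: 22.75 kg.
That is within the Code H-9 express courier limit of 25 kg.
The segregation rule (Code H-5 with Code H-1) does not apply to Code H-5 with Code H-9.
Every hazard code is within its express courier limit and no segregation rule is violated.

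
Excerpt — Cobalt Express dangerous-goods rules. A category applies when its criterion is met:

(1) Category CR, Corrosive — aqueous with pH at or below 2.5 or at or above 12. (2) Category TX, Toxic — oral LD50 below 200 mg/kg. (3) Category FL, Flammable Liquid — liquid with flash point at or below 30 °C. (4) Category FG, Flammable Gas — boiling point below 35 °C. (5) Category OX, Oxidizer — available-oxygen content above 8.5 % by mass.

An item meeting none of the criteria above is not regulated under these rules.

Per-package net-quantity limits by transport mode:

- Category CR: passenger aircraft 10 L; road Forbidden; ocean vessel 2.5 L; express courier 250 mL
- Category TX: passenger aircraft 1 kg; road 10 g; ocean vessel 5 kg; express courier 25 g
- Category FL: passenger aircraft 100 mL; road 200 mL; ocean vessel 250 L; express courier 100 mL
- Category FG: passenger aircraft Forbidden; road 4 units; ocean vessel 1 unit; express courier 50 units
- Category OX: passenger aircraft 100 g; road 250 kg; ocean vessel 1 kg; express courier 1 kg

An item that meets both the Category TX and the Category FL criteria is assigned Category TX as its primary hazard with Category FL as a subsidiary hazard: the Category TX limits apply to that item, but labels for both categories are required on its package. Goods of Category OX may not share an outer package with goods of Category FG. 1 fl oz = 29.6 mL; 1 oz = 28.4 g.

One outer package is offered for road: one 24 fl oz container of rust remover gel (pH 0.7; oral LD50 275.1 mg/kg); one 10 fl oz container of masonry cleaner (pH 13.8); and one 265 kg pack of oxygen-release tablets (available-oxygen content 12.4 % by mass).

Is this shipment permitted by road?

pH 0.7 meets the Category CR criterion (Corrosive), so the rust remover gel is Category CR.
The masonry cleaner has pH 13.8, which is ≥ 12, so it is Category CR (Corrosive).
Available-oxygen content 12.4 % by mass meets the Category OX criterion (Oxidizer), so the oxygen-release tablets are Category OX.
Total Category CR: (one 24 fl oz container = 710.4 mL) + (one 10 fl oz container = 296 mL) = 1006.4 mL.
Category CR is Forbidden by road.
Category OX quantity: 265 kg.
265 kg exceeds the road limit of 250 kg for Category OX.
The segregation rule (Category OX with Category FG) does not apply to Category CR with Category OX.

No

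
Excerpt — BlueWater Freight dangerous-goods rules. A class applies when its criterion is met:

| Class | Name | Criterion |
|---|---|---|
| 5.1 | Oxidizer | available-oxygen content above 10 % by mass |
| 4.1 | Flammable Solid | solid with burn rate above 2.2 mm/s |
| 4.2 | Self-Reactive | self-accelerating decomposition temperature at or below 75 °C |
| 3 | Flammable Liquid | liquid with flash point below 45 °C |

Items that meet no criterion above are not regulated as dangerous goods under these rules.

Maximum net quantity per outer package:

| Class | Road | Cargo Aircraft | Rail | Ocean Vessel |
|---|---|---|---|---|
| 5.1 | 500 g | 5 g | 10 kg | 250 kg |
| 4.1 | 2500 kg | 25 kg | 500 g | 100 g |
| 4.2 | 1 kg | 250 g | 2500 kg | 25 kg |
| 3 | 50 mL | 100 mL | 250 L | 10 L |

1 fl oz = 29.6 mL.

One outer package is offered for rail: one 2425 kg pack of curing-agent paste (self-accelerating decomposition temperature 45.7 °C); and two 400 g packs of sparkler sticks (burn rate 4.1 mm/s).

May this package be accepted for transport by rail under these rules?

Curing-agent paste: self-accelerating decomposition temperature 45.7 °C ≤ 75 °C → Class 4.2 (Self-Reactive).
Burn rate 4.1 mm/s meets the Class 4.1 criterion (Flammable Solid), so the sparkler sticks are Class 4.1.
Class 4.1 quantity: two 400 g packs = 800 g.
800 g exceeds the rail limit of 500 g for Class 4.1.
Class 4.2 quantity: 2425 kg.
2425 kg is within the rail limit of 2500 kg for Class 4.2.

No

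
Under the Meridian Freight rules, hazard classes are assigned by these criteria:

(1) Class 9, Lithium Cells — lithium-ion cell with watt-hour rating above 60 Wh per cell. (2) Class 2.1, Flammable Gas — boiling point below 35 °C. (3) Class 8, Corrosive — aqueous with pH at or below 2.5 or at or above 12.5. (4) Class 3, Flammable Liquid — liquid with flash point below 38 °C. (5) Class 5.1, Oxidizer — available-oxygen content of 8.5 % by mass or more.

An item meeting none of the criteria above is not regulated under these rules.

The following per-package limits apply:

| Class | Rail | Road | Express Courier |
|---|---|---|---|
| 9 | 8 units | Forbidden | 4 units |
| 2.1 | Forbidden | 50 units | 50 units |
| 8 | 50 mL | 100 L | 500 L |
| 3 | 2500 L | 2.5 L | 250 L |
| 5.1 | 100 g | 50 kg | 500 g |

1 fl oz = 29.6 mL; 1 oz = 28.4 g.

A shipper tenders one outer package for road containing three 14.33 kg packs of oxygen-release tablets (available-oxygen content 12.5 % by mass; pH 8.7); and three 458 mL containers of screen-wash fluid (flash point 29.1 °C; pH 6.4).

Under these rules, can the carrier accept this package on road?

Yes

The oxygen-release tablets have available-oxygen content 12.5 % by mass, which is ≥ 8.5 % by mass, so they are Class 5.1 (Oxidizer).
Flash point 29.1 °C meets the Class 3 criterion (Flammable Liquid), so the screen-wash fluid is Class 3.
Class 3 quantity: three 458 mL containers = 1.374 L.
That is within the Class 3 road limit of 2.5 L.
Class 5.1 quantity: three 14.33 kg packs = 42.99 kg.
That is within the Class 5.1 road limit of 50 kg.
Every hazard class is within its road limit and no segregation rule is violated.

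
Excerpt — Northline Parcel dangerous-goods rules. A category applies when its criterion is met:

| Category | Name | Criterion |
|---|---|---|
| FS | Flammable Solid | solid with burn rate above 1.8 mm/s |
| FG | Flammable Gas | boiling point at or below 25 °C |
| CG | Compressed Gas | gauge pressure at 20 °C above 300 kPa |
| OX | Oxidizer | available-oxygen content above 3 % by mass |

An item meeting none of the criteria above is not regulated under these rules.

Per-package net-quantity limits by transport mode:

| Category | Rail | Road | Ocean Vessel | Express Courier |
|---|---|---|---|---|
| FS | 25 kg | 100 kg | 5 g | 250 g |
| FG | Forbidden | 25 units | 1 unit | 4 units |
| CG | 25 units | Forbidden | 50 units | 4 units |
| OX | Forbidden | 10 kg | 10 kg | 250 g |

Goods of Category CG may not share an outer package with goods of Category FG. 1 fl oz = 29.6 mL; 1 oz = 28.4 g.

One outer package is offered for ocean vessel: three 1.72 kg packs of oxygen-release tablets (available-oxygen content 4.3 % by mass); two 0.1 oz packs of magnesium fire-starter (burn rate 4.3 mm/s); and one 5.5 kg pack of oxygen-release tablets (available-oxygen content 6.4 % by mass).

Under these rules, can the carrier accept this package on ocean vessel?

No

Oxygen-release tablets: available-oxygen content 4.3 % by mass > 3 % by mass → Category OX (Oxidizer).
The magnesium fire-starter has burn rate 4.3 mm/s, which is > 1.8 mm/s, so it is Category FS (Flammable Solid).
Available-oxygen content 6.4 % by mass meets the Category OX criterion (Oxidizer), so the oxygen-release tablets are Category OX.
Category FS quantity: two 0.1 oz packs = 5.68 g.
That exceeds the Category FS ocean vessel limit of 5 g.
Total Category OX: (three 1.72 kg packs = 5.16 kg) + 5.5 kg = 10.66 kg.
10.66 kg exceeds the ocean vessel limit of 10 kg for Category OX.
The segregation rule (Category CG with Category FG) does not apply to Category FS with Category OX.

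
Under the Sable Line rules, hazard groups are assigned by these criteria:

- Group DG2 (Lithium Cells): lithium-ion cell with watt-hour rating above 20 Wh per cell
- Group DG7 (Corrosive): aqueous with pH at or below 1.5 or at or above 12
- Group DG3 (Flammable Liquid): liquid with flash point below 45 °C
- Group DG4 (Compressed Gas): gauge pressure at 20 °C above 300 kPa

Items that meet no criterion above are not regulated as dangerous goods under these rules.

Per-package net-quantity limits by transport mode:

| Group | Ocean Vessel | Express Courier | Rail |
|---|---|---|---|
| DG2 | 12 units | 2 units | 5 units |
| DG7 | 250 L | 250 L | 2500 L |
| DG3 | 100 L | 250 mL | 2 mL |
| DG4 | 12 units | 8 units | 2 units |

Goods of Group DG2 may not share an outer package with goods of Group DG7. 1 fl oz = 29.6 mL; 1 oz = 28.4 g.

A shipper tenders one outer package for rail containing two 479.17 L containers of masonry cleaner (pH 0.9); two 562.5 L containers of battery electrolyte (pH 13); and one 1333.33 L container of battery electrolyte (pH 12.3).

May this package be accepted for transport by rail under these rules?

No

With pH 0.9 (≤ 1.5), the masonry cleaner falls in Group DG7.
Battery electrolyte: pH 13 ≥ 12 → Group DG7 (Corrosive).
pH 12.3 meets the Group DG7 criterion (Corrosive), so the battery electrolyte is Group DG7.
Group DG7 net quantity: (two 479.17 L containers = 958.34 L) + (two 562.5 L containers = 1125 L) + 1333.33 L = 3416.67 L.
3416.67 L > 2500 L (rail limit, Group DG7) — over the limit.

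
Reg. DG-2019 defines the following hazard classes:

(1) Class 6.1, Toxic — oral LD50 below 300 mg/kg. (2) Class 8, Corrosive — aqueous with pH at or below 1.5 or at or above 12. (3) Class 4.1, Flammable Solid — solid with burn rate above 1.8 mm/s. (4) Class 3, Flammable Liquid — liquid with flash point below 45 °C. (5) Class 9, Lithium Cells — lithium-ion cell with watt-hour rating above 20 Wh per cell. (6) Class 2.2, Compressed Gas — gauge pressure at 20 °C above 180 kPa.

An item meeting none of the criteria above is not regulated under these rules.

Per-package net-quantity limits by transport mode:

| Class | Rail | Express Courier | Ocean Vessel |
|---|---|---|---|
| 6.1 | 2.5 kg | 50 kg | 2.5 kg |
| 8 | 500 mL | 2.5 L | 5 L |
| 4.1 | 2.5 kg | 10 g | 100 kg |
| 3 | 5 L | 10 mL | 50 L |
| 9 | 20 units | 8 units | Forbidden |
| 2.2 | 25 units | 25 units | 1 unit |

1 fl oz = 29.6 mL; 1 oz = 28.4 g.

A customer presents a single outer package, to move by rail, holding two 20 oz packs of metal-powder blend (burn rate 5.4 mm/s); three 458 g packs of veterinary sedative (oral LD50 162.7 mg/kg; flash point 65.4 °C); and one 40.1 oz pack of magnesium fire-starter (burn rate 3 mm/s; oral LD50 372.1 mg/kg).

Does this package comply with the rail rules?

The metal-powder blend has burn rate 5.4 mm/s, which is > 1.8 mm/s, so it is Class 4.1 (Flammable Solid).
With oral LD50 162.7 mg/kg (< 300 mg/kg), the veterinary sedative falls in Class 6.1.
With burn rate 3 mm/s (> 1.8 mm/s), the magnesium fire-starter falls in Class 4.1.
Class 6.1 quantity: three 458 g packs = 1.374 kg.
1.374 kg is within the rail limit of 2.5 kg for Class 6.1.
Total Class 4.1: (two 20 oz packs = 1.136 kg) + (one 40.1 oz pack = 1138.84 g) = 2274.84 g.
That is within the Class 4.1 rail limit of 2.5 kg.
Every hazard class is within its rail limit and no segregation rule is violated.

Yes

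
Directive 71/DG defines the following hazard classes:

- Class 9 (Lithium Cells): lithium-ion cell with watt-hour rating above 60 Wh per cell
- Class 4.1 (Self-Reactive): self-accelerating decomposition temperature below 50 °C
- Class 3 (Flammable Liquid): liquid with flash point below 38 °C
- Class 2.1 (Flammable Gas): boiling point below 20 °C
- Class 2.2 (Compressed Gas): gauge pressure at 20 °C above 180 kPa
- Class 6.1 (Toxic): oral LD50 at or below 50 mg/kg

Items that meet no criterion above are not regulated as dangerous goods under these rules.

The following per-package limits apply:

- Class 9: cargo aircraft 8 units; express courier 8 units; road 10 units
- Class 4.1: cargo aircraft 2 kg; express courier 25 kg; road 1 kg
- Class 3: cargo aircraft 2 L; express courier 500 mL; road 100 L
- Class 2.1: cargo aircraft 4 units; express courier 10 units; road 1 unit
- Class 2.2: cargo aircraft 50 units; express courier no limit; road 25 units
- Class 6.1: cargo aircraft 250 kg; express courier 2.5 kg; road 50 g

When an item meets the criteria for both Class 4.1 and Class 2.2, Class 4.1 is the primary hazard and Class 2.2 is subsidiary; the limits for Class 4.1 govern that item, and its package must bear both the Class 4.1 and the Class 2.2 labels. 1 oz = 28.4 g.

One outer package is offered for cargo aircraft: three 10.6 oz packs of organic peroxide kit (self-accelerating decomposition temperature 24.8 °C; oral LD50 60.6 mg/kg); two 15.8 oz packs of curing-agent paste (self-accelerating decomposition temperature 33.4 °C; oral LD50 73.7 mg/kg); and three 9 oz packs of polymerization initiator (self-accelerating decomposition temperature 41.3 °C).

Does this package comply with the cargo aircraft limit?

Organic peroxide kit: self-accelerating decomposition temperature 24.8 °C < 50 °C → Class 4.1 (Self-Reactive).
The curing-agent paste has self-accelerating decomposition temperature 33.4 °C, which is < 50 °C, so it is Class 4.1 (Self-Reactive).
Self-accelerating decomposition temperature 41.3 °C meets the Class 4.1 criterion (Self-Reactive), so the polymerization initiator is Class 4.1.
Total Class 4.1: (three 10.6 oz packs = 903.12 g) + (two 15.8 oz packs = 897.44 g) + (three 9 oz packs = 766.8 g) = 2567.36 g.
2567.36 g exceeds the cargo aircraft limit of 2 kg for Class 4.1.

No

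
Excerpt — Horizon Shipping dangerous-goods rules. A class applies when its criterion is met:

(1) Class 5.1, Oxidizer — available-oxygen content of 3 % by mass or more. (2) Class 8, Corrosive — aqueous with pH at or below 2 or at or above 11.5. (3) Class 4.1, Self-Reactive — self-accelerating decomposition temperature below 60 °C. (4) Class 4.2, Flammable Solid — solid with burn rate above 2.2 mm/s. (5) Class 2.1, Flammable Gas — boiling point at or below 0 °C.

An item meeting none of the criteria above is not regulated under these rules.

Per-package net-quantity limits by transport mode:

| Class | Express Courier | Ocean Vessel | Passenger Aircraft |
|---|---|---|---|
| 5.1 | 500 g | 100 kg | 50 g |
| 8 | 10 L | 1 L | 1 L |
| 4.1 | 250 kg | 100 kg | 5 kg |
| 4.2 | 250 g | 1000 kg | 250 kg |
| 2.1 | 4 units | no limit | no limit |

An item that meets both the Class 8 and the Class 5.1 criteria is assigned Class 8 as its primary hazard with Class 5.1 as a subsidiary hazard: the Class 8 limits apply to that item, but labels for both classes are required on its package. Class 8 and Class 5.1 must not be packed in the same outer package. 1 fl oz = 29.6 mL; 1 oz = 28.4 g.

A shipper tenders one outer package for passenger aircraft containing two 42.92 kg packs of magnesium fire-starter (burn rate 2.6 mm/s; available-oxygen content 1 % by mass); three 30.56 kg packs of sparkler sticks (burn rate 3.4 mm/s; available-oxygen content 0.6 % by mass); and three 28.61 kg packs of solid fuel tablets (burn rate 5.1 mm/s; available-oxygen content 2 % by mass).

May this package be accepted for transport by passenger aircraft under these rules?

No

The magnesium fire-starter has burn rate 2.6 mm/s, which is > 2.2 mm/s, so it is Class 4.2 (Flammable Solid).
With burn rate 3.4 mm/s (> 2.2 mm/s), the sparkler sticks fall in Class 4.2.
With burn rate 5.1 mm/s (> 2.2 mm/s), the solid fuel tablets fall in Class 4.2.
Class 4.2 net quantity: (two 42.92 kg packs = 85.84 kg) + (three 30.56 kg packs = 91.68 kg) + (three 28.61 kg packs = 85.83 kg) = 263.35 kg.
263.35 kg exceeds the passenger aircraft limit of 250 kg for Class 4.2.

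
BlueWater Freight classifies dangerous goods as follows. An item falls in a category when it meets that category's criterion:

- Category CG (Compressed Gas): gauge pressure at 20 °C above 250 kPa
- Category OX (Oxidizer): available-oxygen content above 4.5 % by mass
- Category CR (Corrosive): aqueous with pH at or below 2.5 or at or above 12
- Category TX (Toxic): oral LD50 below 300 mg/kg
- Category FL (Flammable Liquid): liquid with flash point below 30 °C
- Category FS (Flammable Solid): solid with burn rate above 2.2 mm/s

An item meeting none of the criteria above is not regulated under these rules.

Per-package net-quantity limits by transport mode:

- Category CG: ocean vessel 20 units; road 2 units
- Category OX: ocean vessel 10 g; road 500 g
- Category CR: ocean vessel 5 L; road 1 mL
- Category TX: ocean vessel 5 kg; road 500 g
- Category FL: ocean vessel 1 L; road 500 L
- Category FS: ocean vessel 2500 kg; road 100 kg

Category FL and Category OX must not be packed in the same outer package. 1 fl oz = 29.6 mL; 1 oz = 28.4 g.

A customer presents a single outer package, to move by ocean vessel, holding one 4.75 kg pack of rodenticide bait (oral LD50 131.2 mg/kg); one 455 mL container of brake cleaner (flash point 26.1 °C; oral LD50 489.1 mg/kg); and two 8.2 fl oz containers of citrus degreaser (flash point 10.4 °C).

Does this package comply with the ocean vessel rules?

Rodenticide bait: oral LD50 131.2 mg/kg < 300 mg/kg → Category TX (Toxic).
The brake cleaner has flash point 26.1 °C, which is < 30 °C, so it is Category FL (Flammable Liquid).
The citrus degreaser has flash point 10.4 °C, which is < 30 °C, so it is Category FL (Flammable Liquid).
Category FL net quantity: 455 mL + (two 8.2 fl oz containers = 485.44 mL) = 940.44 mL.
That is within the Category FL ocean vessel limit of 1 L.
Category TX quantity: 4.75 kg.
That is within the Category TX ocean vessel limit of 5 kg.
The segregation rule (Category FL with Category OX) does not apply to Category FL with Category TX.
Every hazard category is within its ocean vessel limit and no segregation rule is violated.

Yes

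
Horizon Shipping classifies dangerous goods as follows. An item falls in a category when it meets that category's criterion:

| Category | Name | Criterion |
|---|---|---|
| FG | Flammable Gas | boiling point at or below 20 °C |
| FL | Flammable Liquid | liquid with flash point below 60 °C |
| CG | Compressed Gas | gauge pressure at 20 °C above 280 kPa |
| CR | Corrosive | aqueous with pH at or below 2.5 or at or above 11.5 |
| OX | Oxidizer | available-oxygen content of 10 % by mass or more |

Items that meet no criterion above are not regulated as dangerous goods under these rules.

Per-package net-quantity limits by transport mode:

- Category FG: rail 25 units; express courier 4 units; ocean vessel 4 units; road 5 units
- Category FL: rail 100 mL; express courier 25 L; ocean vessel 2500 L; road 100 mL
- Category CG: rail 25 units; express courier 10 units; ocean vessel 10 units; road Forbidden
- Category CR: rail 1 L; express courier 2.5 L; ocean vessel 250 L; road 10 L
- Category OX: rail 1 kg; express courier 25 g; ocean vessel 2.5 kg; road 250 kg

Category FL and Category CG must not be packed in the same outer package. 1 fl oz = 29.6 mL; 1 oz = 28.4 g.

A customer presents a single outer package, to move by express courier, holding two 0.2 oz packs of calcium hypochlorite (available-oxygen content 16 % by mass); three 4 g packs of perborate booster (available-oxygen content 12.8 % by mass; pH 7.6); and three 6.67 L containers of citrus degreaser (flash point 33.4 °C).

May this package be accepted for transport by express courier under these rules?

Yes

With available-oxygen content 16 % by mass (≥ 10 % by mass), the calcium hypochlorite falls in Category OX.
With available-oxygen content 12.8 % by mass (≥ 10 % by mass), the perborate booster falls in Category OX.
Flash point 33.4 °C meets the Category FL criterion (Flammable Liquid), so the citrus degreaser is Category FL.
Category OX net quantity: (two 0.2 oz packs = 11.36 g) + (three 4 g packs = 12 g) = 23.36 g.
That is within the Category OX express courier limit of 25 g.
Category FL quantity: three 6.67 L containers = 20.01 L.
20.01 L ≤ 25 L (express courier limit, Category FL) — within limit.
The segregation rule (Category FL with Category CG) does not apply to Category OX with Category FL.
Every hazard category is within its express courier limit and no segregation rule is violated.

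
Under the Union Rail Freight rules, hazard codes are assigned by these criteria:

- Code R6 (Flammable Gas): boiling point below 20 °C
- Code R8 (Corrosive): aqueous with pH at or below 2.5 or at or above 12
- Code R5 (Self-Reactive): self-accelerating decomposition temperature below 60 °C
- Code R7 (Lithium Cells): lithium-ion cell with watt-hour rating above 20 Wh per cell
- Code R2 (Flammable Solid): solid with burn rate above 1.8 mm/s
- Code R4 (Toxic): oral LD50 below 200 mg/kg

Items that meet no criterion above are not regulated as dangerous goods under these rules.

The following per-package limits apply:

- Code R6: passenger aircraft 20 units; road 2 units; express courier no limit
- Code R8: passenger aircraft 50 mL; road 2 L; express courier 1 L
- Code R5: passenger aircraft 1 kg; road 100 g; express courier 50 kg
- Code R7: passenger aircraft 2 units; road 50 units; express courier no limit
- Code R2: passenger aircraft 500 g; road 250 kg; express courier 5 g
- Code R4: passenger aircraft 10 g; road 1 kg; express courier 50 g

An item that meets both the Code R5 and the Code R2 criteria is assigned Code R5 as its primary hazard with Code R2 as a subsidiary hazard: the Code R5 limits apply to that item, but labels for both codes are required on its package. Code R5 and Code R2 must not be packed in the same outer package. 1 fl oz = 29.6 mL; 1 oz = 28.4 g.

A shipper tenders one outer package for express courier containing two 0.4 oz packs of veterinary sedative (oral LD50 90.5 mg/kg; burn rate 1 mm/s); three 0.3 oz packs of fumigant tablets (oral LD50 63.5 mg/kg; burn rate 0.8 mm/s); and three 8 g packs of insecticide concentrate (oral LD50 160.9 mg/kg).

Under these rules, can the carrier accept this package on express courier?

No

Oral LD50 90.5 mg/kg meets the Code R4 criterion (Toxic), so the veterinary sedative is Code R4.
With oral LD50 63.5 mg/kg (< 200 mg/kg), the fumigant tablets fall in Code R4.
The insecticide concentrate has oral LD50 160.9 mg/kg, which is < 200 mg/kg, so it is Code R4 (Toxic).
Code R4 net quantity: (two 0.4 oz packs = 22.72 g) + (three 0.3 oz packs = 25.56 g) + (three 8 g packs = 24 g) = 72.28 g.
That exceeds the Code R4 express courier limit of 50 g.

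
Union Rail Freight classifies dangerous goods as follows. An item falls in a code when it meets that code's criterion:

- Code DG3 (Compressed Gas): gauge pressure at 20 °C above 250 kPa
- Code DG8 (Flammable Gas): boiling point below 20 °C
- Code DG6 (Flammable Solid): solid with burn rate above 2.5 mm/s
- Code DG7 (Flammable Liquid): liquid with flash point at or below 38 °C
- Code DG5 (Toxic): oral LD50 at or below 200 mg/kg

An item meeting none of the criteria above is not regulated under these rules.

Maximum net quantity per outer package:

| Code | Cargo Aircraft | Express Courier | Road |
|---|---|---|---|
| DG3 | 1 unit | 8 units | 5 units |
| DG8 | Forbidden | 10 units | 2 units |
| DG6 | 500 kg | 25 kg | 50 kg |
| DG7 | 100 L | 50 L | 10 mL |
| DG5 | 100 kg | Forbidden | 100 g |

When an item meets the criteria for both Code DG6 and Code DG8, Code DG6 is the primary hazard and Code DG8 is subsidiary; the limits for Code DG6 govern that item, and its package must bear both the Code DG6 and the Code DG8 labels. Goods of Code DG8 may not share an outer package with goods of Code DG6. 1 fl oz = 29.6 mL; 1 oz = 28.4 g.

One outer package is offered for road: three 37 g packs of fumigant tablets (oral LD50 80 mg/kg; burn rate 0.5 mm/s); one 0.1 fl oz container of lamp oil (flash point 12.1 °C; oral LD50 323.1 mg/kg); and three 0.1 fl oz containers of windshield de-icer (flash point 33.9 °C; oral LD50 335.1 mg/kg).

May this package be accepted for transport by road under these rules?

No

Fumigant tablets: oral LD50 80 mg/kg ≤ 200 mg/kg → Code DG5 (Toxic).
The lamp oil has flash point 12.1 °C, which is ≤ 38 °C, so it is Code DG7 (Flammable Liquid).
With flash point 33.9 °C (≤ 38 °C), the windshield de-icer falls in Code DG7.
Total Code DG7: (one 0.1 fl oz container = 2.96 mL) + (three 0.1 fl oz containers = 8.88 mL) = 11.84 mL.
That exceeds the Code DG7 road limit of 10 mL.
Code DG5 quantity: three 37 g packs = 111 g.
111 g exceeds the road limit of 100 g for Code DG5.
The segregation rule (Code DG8 with Code DG6) does not apply to Code DG7 with Code DG5.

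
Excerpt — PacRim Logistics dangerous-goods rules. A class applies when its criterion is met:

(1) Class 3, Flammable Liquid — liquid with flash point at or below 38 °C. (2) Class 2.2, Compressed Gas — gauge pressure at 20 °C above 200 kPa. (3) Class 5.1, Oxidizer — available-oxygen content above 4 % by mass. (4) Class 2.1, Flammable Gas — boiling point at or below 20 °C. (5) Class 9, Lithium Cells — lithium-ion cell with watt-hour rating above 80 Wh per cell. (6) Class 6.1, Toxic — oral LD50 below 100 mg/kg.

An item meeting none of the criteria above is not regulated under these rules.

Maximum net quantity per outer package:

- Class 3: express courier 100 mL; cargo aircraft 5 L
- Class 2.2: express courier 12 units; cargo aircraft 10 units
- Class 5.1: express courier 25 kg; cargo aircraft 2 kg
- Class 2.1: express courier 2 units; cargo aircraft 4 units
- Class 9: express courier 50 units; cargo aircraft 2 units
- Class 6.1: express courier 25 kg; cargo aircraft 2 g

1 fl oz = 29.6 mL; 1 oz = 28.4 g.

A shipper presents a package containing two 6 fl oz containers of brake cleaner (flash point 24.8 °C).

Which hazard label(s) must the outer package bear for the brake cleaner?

Class 3

The brake cleaner has flash point 24.8 °C, which is ≤ 38 °C, so it is Class 3 (Flammable Liquid).
Only the Class 3 label is required.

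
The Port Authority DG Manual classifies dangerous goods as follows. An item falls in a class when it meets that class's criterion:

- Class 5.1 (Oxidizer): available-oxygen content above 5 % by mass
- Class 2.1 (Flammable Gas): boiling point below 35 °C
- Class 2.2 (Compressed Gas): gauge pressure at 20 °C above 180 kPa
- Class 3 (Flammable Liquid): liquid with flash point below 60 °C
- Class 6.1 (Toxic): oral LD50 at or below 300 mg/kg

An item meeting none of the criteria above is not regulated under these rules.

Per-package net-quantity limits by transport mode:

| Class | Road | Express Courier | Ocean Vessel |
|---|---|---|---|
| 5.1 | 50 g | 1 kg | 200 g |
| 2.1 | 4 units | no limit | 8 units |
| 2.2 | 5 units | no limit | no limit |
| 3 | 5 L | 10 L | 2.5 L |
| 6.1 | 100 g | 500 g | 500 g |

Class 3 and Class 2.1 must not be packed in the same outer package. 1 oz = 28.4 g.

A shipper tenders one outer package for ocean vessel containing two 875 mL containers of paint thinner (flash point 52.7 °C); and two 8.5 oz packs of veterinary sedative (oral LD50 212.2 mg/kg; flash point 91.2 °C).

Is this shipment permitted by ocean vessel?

Yes

With flash point 52.7 °C (< 60 °C), the paint thinner falls in Class 3.
Veterinary sedative: oral LD50 212.2 mg/kg ≤ 300 mg/kg → Class 6.1 (Toxic).
Class 3 quantity: two 875 mL containers = 1.75 L.
That is within the Class 3 ocean vessel limit of 2.5 L.
Class 6.1 quantity: two 8.5 oz packs = 482.8 g.
That is within the Class 6.1 ocean vessel limit of 500 g.
The segregation rule (Class 3 with Class 2.1) does not apply to Class 3 with Class 6.1.
Every hazard class is within its ocean vessel limit and no segregation rule is violated.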